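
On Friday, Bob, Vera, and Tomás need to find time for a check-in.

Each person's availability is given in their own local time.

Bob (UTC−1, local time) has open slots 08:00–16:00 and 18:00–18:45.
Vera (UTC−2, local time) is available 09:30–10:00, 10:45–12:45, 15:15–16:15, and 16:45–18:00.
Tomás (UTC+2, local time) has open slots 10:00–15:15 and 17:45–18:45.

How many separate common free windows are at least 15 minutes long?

Bob → UTC: 09:00–17:00, 19:00–19:45.
Vera → UTC: 11:30–12:00, 12:45–14:45, 17:15–18:15, 18:45–20:00.
Tomás → UTC: 08:00–13:15, 15:45–16:45.
Bob ∩ Vera: 11:30–12:00, 12:45–14:45, 19:00–19:45.
Bob ∩ Vera ∩ Tomás: 11:30–12:00, 12:45–13:15.
Windows ≥ 15 min: 11:30–12:00, 12:45–13:15.
That's 2 windows.

2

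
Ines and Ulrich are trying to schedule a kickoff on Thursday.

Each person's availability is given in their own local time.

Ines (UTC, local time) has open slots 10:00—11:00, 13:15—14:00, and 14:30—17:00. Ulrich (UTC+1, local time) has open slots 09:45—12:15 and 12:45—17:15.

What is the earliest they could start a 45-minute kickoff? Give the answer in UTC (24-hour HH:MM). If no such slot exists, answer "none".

10:00

Ines → UTC: 10:00–11:00, 13:15–14:00, 14:30–17:00.
Ulrich → UTC: 08:45–11:15, 11:45–16:15.
Ines ∩ Ulrich: 10:00–11:00, 13:15–14:00, 14:30–16:15.
Windows ≥ 45 min: 10:00–11:00, 13:15–14:00, 14:30–16:15.
Earliest such window starts at 10:00.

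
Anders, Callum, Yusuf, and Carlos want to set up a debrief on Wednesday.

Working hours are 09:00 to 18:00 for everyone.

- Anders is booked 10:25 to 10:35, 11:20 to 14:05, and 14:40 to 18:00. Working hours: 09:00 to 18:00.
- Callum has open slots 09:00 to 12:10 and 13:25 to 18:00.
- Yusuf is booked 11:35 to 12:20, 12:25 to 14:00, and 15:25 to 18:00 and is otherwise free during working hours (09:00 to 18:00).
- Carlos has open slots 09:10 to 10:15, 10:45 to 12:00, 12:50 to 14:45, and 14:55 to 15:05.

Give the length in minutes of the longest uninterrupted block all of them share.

65 minutes

Anders free within 09:00–18:00: 09:00–10:25, 10:35–11:20, 14:05–14:40.
Yusuf free within 09:00–18:00: 09:00–11:35, 12:20–12:25, 14:00–15:25.
Anders ∩ Callum: 09:00–10:25, 10:35–11:20, 14:05–14:40.
Anders ∩ Callum ∩ Yusuf: 09:00–10:25, 10:35–11:20, 14:05–14:40.
Anders ∩ Callum ∩ Yusuf ∩ Carlos: 09:10–10:15, 10:45–11:20, 14:05–14:40.
Common window lengths: 65, 35, 35 min; longest is 65.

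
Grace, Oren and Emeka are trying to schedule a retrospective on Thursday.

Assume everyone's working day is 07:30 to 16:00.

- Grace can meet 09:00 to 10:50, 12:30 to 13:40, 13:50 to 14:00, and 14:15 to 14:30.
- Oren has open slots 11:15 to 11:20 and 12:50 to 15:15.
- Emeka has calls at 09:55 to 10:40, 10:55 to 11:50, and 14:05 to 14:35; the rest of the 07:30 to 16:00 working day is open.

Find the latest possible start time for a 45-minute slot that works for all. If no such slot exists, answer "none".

Emeka free within 07:30–16:00: 07:30–09:55, 10:40–10:55, 11:50–14:05, 14:35–16:00.
Grace ∩ Oren: 12:50–13:40, 13:50–14:00, 14:15–14:30.
Grace ∩ Oren ∩ Emeka: 12:50–13:40, 13:50–14:00.
Windows ≥ 45 min: 12:50–13:40.
Latest start in the last window 12:50–13:40 is 13:40 − 45 min = 12:55.

12:55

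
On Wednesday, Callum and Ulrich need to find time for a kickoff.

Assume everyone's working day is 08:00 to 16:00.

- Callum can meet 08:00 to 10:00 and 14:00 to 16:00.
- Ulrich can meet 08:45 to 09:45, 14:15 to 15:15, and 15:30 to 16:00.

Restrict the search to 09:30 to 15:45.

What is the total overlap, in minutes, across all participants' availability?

Callum ∩ Ulrich: 08:45–09:45, 14:15–15:15, 15:30–16:00.
Restricted to 09:30–15:45: 09:30–09:45, 14:15–15:15, 15:30–15:45.
Total common minutes: 15 + 60 + 15 = 90.

90 minutes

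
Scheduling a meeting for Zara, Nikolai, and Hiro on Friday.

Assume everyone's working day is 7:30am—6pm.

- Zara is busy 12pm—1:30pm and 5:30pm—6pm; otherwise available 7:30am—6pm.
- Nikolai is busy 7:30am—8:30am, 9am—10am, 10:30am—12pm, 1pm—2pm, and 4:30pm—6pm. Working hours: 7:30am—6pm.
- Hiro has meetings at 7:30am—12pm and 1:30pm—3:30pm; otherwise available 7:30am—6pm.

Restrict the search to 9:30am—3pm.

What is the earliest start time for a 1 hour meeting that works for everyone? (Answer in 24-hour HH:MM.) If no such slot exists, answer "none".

Zara free within 07:30–18:00: 07:30–12:00, 13:30–17:30.
Nikolai free within 07:30–18:00: 08:30–09:00, 10:00–10:30, 12:00–13:00, 14:00–16:30.
Hiro free within 07:30–18:00: 12:00–13:30, 15:30–18:00.
Zara ∩ Nikolai: 08:30–09:00, 10:00–10:30, 14:00–16:30.
Zara ∩ Nikolai ∩ Hiro: 15:30–16:30.
Restricted to 09:30–15:00: (none).
Windows ≥ 60 min: (none).

none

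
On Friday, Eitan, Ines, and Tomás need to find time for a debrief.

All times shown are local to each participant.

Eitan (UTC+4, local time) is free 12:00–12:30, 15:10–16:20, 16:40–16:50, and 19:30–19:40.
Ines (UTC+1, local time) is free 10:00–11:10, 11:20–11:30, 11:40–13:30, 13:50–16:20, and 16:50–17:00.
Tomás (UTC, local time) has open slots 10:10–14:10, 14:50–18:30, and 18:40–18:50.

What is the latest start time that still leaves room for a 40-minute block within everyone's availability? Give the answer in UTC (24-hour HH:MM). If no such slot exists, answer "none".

11:40

Eitan → UTC: 08:00–08:30, 11:10–12:20, 12:40–12:50, 15:30–15:40.
Ines → UTC: 09:00–10:10, 10:20–10:30, 10:40–12:30, 12:50–15:20, 15:50–16:00.
Tomás → UTC: 10:10–14:10, 14:50–18:30, 18:40–18:50.
Eitan ∩ Ines: 11:10–12:20.
Eitan ∩ Ines ∩ Tomás: 11:10–12:20.
Windows ≥ 40 min: 11:10–12:20.
Latest start in the last window 11:10–12:20 is 12:20 − 40 min = 11:40.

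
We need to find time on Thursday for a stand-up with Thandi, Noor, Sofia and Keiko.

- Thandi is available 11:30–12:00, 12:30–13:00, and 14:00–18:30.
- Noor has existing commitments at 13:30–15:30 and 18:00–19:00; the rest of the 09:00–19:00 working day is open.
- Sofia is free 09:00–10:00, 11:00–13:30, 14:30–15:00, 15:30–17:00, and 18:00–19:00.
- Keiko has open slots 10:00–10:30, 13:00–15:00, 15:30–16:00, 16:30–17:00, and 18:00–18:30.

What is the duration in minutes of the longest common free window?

Noor free within 09:00–19:00: 09:00–13:30, 15:30–18:00.
Thandi ∩ Noor: 11:30–12:00, 12:30–13:00, 15:30–18:00.
Thandi ∩ Noor ∩ Sofia: 11:30–12:00, 12:30–13:00, 15:30–17:00.
Thandi ∩ Noor ∩ Sofia ∩ Keiko: 15:30–16:00, 16:30–17:00.
Common window lengths: 30, 30 min; longest is 30.

30 minutes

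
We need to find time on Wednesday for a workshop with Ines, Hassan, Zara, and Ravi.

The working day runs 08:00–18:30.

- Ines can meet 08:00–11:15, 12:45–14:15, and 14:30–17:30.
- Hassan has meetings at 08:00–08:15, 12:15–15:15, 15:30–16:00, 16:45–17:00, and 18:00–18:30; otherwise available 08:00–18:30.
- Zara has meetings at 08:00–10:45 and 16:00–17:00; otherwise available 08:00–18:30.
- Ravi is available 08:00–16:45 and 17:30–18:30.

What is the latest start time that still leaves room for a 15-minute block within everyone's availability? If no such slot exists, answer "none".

15:15

Hassan free within 08:00–18:30: 08:15–12:15, 15:15–15:30, 16:00–16:45, 17:00–18:00.
Zara free within 08:00–18:30: 10:45–16:00, 17:00–18:30.
Ines ∩ Hassan: 08:15–11:15, 15:15–15:30, 16:00–16:45, 17:00–17:30.
Ines ∩ Hassan ∩ Zara: 10:45–11:15, 15:15–15:30, 17:00–17:30.
Ines ∩ Hassan ∩ Zara ∩ Ravi: 10:45–11:15, 15:15–15:30.
Windows ≥ 15 min: 10:45–11:15, 15:15–15:30.
Latest start in the last window 15:15–15:30 is 15:30 − 15 min = 15:15.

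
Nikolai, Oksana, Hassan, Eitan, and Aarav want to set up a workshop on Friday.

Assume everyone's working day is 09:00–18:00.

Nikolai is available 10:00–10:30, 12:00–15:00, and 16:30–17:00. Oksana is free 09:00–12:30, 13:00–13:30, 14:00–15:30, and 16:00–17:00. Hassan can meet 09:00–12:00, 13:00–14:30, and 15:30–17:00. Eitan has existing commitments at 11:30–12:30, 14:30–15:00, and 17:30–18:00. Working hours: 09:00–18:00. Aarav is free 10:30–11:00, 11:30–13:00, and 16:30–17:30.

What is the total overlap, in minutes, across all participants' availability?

Eitan free within 09:00–18:00: 09:00–11:30, 12:30–14:30, 15:00–17:30.
Nikolai ∩ Oksana: 10:00–10:30, 12:00–12:30, 13:00–13:30, 14:00–15:00, 16:30–17:00.
Nikolai ∩ Oksana ∩ Hassan: 10:00–10:30, 13:00–13:30, 14:00–14:30, 16:30–17:00.
Nikolai ∩ Oksana ∩ Hassan ∩ Eitan: 10:00–10:30, 13:00–13:30, 14:00–14:30, 16:30–17:00.
Nikolai ∩ Oksana ∩ Hassan ∩ Eitan ∩ Aarav: 16:30–17:00.
Total common minutes: 30.

30 minutes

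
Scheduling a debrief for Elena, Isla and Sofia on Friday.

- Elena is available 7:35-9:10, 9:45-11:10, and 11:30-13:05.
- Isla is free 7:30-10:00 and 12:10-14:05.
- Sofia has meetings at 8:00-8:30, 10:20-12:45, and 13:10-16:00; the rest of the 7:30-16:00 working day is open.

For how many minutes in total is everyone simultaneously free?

100 minutes

Sofia free within 07:30–16:00: 07:30–08:00, 08:30–10:20, 12:45–13:10.
Elena ∩ Isla: 07:35–09:10, 09:45–10:00, 12:10–13:05.
Elena ∩ Isla ∩ Sofia: 07:35–08:00, 08:30–09:10, 09:45–10:00, 12:45–13:05.
Total common minutes: 25 + 40 + 15 + 20 = 100.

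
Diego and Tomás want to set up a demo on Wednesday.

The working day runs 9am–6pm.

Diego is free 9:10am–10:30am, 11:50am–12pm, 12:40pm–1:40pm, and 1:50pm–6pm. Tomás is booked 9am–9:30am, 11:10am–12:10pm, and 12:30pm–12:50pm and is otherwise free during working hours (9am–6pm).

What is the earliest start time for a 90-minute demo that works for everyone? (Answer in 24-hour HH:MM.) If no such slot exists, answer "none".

13:50

Tomás free within 09:00–18:00: 09:30–11:10, 12:10–12:30, 12:50–18:00.
Diego ∩ Tomás: 09:30–10:30, 12:50–13:40, 13:50–18:00.
Windows ≥ 90 min: 13:50–18:00.
Earliest such window starts at 13:50.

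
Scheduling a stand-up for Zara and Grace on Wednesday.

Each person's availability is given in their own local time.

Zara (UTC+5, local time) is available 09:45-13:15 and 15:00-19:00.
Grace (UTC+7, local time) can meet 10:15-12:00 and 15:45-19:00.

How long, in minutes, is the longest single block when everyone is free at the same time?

Zara → UTC: 04:45–08:15, 10:00–14:00.
Grace → UTC: 03:15–05:00, 08:45–12:00.
Zara ∩ Grace: 04:45–05:00, 10:00–12:00.
Common window lengths: 15, 120 min; longest is 120.

120 minutes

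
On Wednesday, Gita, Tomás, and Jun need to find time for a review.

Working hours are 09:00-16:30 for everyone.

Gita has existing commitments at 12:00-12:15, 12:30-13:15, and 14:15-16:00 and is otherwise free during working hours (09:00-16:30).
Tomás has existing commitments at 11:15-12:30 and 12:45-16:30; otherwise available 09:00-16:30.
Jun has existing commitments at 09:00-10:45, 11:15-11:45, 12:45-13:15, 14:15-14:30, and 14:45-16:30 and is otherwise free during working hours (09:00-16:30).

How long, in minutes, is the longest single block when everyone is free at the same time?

Gita free within 09:00–16:30: 09:00–12:00, 12:15–12:30, 13:15–14:15, 16:00–16:30.
Tomás free within 09:00–16:30: 09:00–11:15, 12:30–12:45.
Jun free within 09:00–16:30: 10:45–11:15, 11:45–12:45, 13:15–14:15, 14:30–14:45.
Gita ∩ Tomás: 09:00–11:15.
Gita ∩ Tomás ∩ Jun: 10:45–11:15.
Single common window of 30 minutes.

30 minutes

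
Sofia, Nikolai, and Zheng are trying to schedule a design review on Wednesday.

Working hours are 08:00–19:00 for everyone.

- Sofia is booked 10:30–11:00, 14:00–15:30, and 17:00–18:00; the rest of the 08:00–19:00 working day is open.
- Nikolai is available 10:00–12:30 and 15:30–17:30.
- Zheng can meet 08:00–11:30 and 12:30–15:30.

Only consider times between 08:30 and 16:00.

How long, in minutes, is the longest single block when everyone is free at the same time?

30 minutes

Sofia free within 08:00–19:00: 08:00–10:30, 11:00–14:00, 15:30–17:00, 18:00–19:00.
Sofia ∩ Nikolai: 10:00–10:30, 11:00–12:30, 15:30–17:00.
Sofia ∩ Nikolai ∩ Zheng: 10:00–10:30, 11:00–11:30.
Restricted to 08:30–16:00: 10:00–10:30, 11:00–11:30.
Common window lengths: 30, 30 min; longest is 30.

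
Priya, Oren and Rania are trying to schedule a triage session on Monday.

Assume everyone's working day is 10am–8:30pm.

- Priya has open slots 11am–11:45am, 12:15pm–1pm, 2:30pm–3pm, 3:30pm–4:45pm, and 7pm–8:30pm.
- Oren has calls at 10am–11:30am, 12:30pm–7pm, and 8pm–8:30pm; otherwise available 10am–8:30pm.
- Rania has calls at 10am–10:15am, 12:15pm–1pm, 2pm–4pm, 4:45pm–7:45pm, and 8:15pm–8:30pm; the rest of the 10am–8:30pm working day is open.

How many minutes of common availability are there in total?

30 minutes

Oren free within 10:00–20:30: 11:30–12:30, 19:00–20:00.
Rania free within 10:00–20:30: 10:15–12:15, 13:00–14:00, 16:00–16:45, 19:45–20:15.
Priya ∩ Oren: 11:30–11:45, 12:15–12:30, 19:00–20:00.
Priya ∩ Oren ∩ Rania: 11:30–11:45, 19:45–20:00.
Total common minutes: 15 + 15 = 30.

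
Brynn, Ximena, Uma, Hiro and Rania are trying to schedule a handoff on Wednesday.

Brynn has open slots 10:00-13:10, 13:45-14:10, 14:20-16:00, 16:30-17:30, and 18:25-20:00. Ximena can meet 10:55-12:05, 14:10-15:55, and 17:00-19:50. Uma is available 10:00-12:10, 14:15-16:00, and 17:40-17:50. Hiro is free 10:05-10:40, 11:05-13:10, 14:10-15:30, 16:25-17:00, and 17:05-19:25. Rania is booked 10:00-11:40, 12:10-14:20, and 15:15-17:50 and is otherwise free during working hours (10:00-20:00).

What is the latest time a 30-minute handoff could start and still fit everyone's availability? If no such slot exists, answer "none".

Rania free within 10:00–20:00: 11:40–12:10, 14:20–15:15, 17:50–20:00.
Brynn ∩ Ximena: 10:55–12:05, 14:20–15:55, 17:00–17:30, 18:25–19:50.
Brynn ∩ Ximena ∩ Uma: 10:55–12:05, 14:20–15:55.
Brynn ∩ Ximena ∩ Uma ∩ Hiro: 11:05–12:05, 14:20–15:30.
Brynn ∩ Ximena ∩ Uma ∩ Hiro ∩ Rania: 11:40–12:05, 14:20–15:15.
Windows ≥ 30 min: 14:20–15:15.
Latest start in the last window 14:20–15:15 is 15:15 − 30 min = 14:45.

14:45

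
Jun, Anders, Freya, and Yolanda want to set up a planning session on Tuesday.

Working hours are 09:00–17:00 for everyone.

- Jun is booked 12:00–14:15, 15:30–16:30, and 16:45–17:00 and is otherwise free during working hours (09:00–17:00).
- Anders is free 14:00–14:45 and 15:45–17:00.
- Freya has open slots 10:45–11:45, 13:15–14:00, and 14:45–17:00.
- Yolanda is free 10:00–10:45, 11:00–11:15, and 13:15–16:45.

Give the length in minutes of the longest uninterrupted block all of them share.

15 minutes

Jun free within 09:00–17:00: 09:00–12:00, 14:15–15:30, 16:30–16:45.
Jun ∩ Anders: 14:15–14:45, 16:30–16:45.
Jun ∩ Anders ∩ Freya: 16:30–16:45.
Jun ∩ Anders ∩ Freya ∩ Yolanda: 16:30–16:45.
Single common window of 15 minutes.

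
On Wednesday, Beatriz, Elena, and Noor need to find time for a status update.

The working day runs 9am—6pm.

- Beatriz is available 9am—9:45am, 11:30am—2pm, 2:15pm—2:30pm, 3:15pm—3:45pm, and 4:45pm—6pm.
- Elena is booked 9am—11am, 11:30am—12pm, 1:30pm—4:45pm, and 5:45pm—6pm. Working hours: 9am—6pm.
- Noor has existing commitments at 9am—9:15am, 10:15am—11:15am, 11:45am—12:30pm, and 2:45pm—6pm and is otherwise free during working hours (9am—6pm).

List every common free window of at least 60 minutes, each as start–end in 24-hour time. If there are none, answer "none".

12:30–13:30

Elena free within 09:00–18:00: 11:00–11:30, 12:00–13:30, 16:45–17:45.
Noor free within 09:00–18:00: 09:15–10:15, 11:15–11:45, 12:30–14:45.
Beatriz ∩ Elena: 12:00–13:30, 16:45–17:45.
Beatriz ∩ Elena ∩ Noor: 12:30–13:30.
Windows ≥ 60 min: 12:30–13:30.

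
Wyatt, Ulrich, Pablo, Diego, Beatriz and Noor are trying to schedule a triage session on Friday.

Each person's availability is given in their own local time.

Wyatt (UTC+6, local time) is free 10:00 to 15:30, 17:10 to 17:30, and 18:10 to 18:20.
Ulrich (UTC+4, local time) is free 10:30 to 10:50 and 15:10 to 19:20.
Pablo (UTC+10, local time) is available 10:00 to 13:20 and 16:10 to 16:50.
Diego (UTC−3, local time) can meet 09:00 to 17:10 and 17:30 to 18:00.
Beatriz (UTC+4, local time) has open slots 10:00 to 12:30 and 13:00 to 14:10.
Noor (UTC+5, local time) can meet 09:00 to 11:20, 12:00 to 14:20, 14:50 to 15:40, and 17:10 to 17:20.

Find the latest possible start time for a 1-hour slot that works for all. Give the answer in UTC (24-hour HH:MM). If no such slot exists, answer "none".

none

Wyatt → UTC: 04:00–09:30, 11:10–11:30, 12:10–12:20.
Ulrich → UTC: 06:30–06:50, 11:10–15:20.
Pablo → UTC: 00:00–03:20, 06:10–06:50.
Diego → UTC: 12:00–20:10, 20:30–21:00.
Beatriz → UTC: 06:00–08:30, 09:00–10:10.
Noor → UTC: 04:00–06:20, 07:00–09:20, 09:50–10:40, 12:10–12:20.
Wyatt ∩ Ulrich: 06:30–06:50, 11:10–11:30, 12:10–12:20.
Wyatt ∩ Ulrich ∩ Pablo: 06:30–06:50.
Wyatt ∩ Ulrich ∩ Pablo ∩ Diego: (none).
Wyatt ∩ Ulrich ∩ Pablo ∩ Diego ∩ Beatriz: (none).
Wyatt ∩ Ulrich ∩ Pablo ∩ Diego ∩ Beatriz ∩ Noor: (none).
Windows ≥ 60 min: (none).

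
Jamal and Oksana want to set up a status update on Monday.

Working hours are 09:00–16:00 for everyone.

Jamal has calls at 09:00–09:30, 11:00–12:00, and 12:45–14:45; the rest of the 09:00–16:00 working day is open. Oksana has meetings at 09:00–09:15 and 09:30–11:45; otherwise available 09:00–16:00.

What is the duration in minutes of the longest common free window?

75 minutes

Jamal free within 09:00–16:00: 09:30–11:00, 12:00–12:45, 14:45–16:00.
Oksana free within 09:00–16:00: 09:15–09:30, 11:45–16:00.
Jamal ∩ Oksana: 12:00–12:45, 14:45–16:00.
Common window lengths: 45, 75 min; longest is 75.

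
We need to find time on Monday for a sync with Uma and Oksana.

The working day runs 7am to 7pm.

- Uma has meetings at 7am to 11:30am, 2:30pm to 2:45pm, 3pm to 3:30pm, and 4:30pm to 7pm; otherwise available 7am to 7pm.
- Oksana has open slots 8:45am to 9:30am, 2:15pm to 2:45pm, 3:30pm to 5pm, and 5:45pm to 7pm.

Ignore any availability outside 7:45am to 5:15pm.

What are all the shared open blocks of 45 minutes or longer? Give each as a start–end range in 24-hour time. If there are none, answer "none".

15:30–16:30

Uma free within 07:00–19:00: 11:30–14:30, 14:45–15:00, 15:30–16:30.
Uma ∩ Oksana: 14:15–14:30, 15:30–16:30.
Restricted to 07:45–17:15: 14:15–14:30, 15:30–16:30.
Windows ≥ 45 min: 15:30–16:30.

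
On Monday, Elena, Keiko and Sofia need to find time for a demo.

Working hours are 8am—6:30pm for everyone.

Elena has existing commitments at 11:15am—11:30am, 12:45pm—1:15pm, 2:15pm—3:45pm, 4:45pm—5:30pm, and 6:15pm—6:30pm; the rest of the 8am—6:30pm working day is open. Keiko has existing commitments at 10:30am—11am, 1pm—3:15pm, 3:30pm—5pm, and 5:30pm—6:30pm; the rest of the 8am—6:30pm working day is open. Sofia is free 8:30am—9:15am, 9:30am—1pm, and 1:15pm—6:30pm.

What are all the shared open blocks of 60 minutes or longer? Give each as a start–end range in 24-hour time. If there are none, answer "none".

Elena free within 08:00–18:30: 08:00–11:15, 11:30–12:45, 13:15–14:15, 15:45–16:45, 17:30–18:15.
Keiko free within 08:00–18:30: 08:00–10:30, 11:00–13:00, 15:15–15:30, 17:00–17:30.
Elena ∩ Keiko: 08:00–10:30, 11:00–11:15, 11:30–12:45.
Elena ∩ Keiko ∩ Sofia: 08:30–09:15, 09:30–10:30, 11:00–11:15, 11:30–12:45.
Windows ≥ 60 min: 09:30–10:30, 11:30–12:45.

09:30–10:30, 11:30–12:45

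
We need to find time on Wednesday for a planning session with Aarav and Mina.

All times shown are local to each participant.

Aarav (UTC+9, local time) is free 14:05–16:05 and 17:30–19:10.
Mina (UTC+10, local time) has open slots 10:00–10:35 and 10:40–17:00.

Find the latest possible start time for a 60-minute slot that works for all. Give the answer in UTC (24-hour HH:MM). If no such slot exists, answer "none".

Aarav → UTC: 05:05–07:05, 08:30–10:10.
Mina → UTC: 00:00–00:35, 00:40–07:00.
Aarav ∩ Mina: 05:05–07:00.
Windows ≥ 60 min: 05:05–07:00.
Latest start in the last window 05:05–07:00 is 07:00 − 60 min = 06:00.

06:00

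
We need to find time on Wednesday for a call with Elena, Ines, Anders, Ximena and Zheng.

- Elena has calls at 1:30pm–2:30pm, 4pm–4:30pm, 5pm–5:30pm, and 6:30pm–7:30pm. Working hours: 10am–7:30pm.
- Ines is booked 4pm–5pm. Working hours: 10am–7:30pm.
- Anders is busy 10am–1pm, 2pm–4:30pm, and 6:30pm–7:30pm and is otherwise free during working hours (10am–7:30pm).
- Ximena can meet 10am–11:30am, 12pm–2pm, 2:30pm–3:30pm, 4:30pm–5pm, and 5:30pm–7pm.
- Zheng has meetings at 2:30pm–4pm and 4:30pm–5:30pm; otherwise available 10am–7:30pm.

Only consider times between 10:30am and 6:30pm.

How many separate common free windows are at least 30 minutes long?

Elena free within 10:00–19:30: 10:00–13:30, 14:30–16:00, 16:30–17:00, 17:30–18:30.
Ines free within 10:00–19:30: 10:00–16:00, 17:00–19:30.
Anders free within 10:00–19:30: 13:00–14:00, 16:30–18:30.
Zheng free within 10:00–19:30: 10:00–14:30, 16:00–16:30, 17:30–19:30.
Elena ∩ Ines: 10:00–13:30, 14:30–16:00, 17:30–18:30.
Elena ∩ Ines ∩ Anders: 13:00–13:30, 17:30–18:30.
Elena ∩ Ines ∩ Anders ∩ Ximena: 13:00–13:30, 17:30–18:30.
Elena ∩ Ines ∩ Anders ∩ Ximena ∩ Zheng: 13:00–13:30, 17:30–18:30.
Restricted to 10:30–18:30: 13:00–13:30, 17:30–18:30.
Windows ≥ 30 min: 13:00–13:30, 17:30–18:30.
That's 2 windows.

2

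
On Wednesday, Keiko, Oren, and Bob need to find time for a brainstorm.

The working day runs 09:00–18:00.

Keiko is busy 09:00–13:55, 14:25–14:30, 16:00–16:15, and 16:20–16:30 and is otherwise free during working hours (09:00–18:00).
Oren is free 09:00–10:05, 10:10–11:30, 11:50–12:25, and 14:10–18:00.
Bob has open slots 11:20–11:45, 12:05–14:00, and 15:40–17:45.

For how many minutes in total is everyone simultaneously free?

100 minutes

Keiko free within 09:00–18:00: 13:55–14:25, 14:30–16:00, 16:15–16:20, 16:30–18:00.
Keiko ∩ Oren: 14:10–14:25, 14:30–16:00, 16:15–16:20, 16:30–18:00.
Keiko ∩ Oren ∩ Bob: 15:40–16:00, 16:15–16:20, 16:30–17:45.
Total common minutes: 20 + 5 + 75 = 100.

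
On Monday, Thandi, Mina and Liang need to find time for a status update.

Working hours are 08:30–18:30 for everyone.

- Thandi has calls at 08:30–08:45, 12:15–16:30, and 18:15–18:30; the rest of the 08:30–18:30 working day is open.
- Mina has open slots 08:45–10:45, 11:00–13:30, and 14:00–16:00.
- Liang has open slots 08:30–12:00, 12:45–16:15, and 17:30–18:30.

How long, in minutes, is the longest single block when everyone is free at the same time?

120 minutes

Thandi free within 08:30–18:30: 08:45–12:15, 16:30–18:15.
Thandi ∩ Mina: 08:45–10:45, 11:00–12:15.
Thandi ∩ Mina ∩ Liang: 08:45–10:45, 11:00–12:00.
Common window lengths: 120, 60 min; longest is 120.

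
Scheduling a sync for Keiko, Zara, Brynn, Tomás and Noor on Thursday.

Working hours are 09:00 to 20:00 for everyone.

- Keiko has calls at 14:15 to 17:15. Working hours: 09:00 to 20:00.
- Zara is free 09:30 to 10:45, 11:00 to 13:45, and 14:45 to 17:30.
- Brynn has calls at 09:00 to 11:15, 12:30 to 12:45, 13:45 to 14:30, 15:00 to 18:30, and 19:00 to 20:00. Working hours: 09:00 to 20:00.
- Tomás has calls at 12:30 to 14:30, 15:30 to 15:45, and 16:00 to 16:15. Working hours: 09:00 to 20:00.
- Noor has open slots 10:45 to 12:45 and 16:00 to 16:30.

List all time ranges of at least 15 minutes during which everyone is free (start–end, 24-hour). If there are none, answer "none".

Keiko free within 09:00–20:00: 09:00–14:15, 17:15–20:00.
Brynn free within 09:00–20:00: 11:15–12:30, 12:45–13:45, 14:30–15:00, 18:30–19:00.
Tomás free within 09:00–20:00: 09:00–12:30, 14:30–15:30, 15:45–16:00, 16:15–20:00.
Keiko ∩ Zara: 09:30–10:45, 11:00–13:45, 17:15–17:30.
Keiko ∩ Zara ∩ Brynn: 11:15–12:30, 12:45–13:45.
Keiko ∩ Zara ∩ Brynn ∩ Tomás: 11:15–12:30.
Keiko ∩ Zara ∩ Brynn ∩ Tomás ∩ Noor: 11:15–12:30.
Windows ≥ 15 min: 11:15–12:30.

11:15–12:30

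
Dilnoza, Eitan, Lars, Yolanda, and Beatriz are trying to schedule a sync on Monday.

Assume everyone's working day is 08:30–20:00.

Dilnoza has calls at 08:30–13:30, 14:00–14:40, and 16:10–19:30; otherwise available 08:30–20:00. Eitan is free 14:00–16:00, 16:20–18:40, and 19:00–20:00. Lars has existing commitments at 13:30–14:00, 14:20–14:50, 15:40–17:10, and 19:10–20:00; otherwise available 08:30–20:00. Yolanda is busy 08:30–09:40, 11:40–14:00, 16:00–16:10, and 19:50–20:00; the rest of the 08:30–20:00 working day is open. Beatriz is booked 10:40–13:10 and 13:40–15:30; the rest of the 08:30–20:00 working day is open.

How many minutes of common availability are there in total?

Dilnoza free within 08:30–20:00: 13:30–14:00, 14:40–16:10, 19:30–20:00.
Lars free within 08:30–20:00: 08:30–13:30, 14:00–14:20, 14:50–15:40, 17:10–19:10.
Yolanda free within 08:30–20:00: 09:40–11:40, 14:00–16:00, 16:10–19:50.
Beatriz free within 08:30–20:00: 08:30–10:40, 13:10–13:40, 15:30–20:00.
Dilnoza ∩ Eitan: 14:40–16:00, 19:30–20:00.
Dilnoza ∩ Eitan ∩ Lars: 14:50–15:40.
Dilnoza ∩ Eitan ∩ Lars ∩ Yolanda: 14:50–15:40.
Dilnoza ∩ Eitan ∩ Lars ∩ Yolanda ∩ Beatriz: 15:30–15:40.
Total common minutes: 10.

10 minutes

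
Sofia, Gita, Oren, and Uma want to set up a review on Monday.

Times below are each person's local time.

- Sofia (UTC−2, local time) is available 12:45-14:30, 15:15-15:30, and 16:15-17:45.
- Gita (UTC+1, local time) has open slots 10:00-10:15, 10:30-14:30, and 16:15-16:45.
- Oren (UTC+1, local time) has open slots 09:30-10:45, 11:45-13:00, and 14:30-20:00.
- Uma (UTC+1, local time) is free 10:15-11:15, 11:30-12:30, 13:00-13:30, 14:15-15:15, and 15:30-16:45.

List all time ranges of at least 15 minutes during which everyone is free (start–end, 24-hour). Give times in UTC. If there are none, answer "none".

Sofia → UTC: 14:45–16:30, 17:15–17:30, 18:15–19:45.
Gita → UTC: 09:00–09:15, 09:30–13:30, 15:15–15:45.
Oren → UTC: 08:30–09:45, 10:45–12:00, 13:30–19:00.
Uma → UTC: 09:15–10:15, 10:30–11:30, 12:00–12:30, 13:15–14:15, 14:30–15:45.
Sofia ∩ Gita: 15:15–15:45.
Sofia ∩ Gita ∩ Oren: 15:15–15:45.
Sofia ∩ Gita ∩ Oren ∩ Uma: 15:15–15:45.
Windows ≥ 15 min: 15:15–15:45.

15:15–15:45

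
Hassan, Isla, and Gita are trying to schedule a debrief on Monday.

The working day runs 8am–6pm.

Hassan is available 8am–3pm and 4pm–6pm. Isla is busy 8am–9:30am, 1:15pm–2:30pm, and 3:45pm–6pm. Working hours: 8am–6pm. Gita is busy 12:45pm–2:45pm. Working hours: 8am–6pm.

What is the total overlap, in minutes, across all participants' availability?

Isla free within 08:00–18:00: 09:30–13:15, 14:30–15:45.
Gita free within 08:00–18:00: 08:00–12:45, 14:45–18:00.
Hassan ∩ Isla: 09:30–13:15, 14:30–15:00.
Hassan ∩ Isla ∩ Gita: 09:30–12:45, 14:45–15:00.
Total common minutes: 195 + 15 = 210.

210 minutes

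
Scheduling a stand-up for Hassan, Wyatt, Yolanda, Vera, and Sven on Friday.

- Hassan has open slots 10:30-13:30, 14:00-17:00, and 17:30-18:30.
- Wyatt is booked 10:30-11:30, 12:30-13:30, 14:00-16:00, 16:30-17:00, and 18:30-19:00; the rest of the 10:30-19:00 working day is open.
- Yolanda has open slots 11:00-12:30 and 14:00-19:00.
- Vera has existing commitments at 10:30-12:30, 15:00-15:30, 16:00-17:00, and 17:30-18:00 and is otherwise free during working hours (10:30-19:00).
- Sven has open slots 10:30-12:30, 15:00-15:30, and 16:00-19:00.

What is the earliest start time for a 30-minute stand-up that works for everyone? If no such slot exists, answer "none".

Wyatt free within 10:30–19:00: 11:30–12:30, 13:30–14:00, 16:00–16:30, 17:00–18:30.
Vera free within 10:30–19:00: 12:30–15:00, 15:30–16:00, 17:00–17:30, 18:00–19:00.
Hassan ∩ Wyatt: 11:30–12:30, 16:00–16:30, 17:30–18:30.
Hassan ∩ Wyatt ∩ Yolanda: 11:30–12:30, 16:00–16:30, 17:30–18:30.
Hassan ∩ Wyatt ∩ Yolanda ∩ Vera: 18:00–18:30.
Hassan ∩ Wyatt ∩ Yolanda ∩ Vera ∩ Sven: 18:00–18:30.
Windows ≥ 30 min: 18:00–18:30.
Earliest such window starts at 18:00.

18:00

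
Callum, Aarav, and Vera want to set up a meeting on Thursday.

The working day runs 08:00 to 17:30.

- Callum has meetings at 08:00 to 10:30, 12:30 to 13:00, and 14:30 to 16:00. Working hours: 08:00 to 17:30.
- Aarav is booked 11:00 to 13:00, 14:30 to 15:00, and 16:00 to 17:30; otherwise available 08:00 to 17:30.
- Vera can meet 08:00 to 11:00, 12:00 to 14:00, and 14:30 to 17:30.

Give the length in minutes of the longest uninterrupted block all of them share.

Callum free within 08:00–17:30: 10:30–12:30, 13:00–14:30, 16:00–17:30.
Aarav free within 08:00–17:30: 08:00–11:00, 13:00–14:30, 15:00–16:00.
Callum ∩ Aarav: 10:30–11:00, 13:00–14:30.
Callum ∩ Aarav ∩ Vera: 10:30–11:00, 13:00–14:00.
Common window lengths: 30, 60 min; longest is 60.

60 minutes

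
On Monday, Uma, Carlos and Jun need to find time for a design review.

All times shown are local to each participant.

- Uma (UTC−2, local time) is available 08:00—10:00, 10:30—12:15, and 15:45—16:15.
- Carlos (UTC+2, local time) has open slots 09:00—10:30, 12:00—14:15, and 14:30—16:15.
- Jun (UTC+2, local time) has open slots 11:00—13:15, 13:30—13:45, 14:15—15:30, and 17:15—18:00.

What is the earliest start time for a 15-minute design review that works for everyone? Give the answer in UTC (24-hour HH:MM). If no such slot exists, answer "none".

Uma → UTC: 10:00–12:00, 12:30–14:15, 17:45–18:15.
Carlos → UTC: 07:00–08:30, 10:00–12:15, 12:30–14:15.
Jun → UTC: 09:00–11:15, 11:30–11:45, 12:15–13:30, 15:15–16:00.
Uma ∩ Carlos: 10:00–12:00, 12:30–14:15.
Uma ∩ Carlos ∩ Jun: 10:00–11:15, 11:30–11:45, 12:30–13:30.
Windows ≥ 15 min: 10:00–11:15, 11:30–11:45, 12:30–13:30.
Earliest such window starts at 10:00.

10:00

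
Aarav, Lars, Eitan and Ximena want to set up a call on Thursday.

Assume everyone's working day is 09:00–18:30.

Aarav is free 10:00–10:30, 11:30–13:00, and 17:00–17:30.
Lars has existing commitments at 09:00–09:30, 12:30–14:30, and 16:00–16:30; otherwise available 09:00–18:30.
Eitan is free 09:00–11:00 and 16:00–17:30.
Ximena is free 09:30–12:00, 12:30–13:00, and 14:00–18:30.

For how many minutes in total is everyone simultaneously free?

Lars free within 09:00–18:30: 09:30–12:30, 14:30–16:00, 16:30–18:30.
Aarav ∩ Lars: 10:00–10:30, 11:30–12:30, 17:00–17:30.
Aarav ∩ Lars ∩ Eitan: 10:00–10:30, 17:00–17:30.
Aarav ∩ Lars ∩ Eitan ∩ Ximena: 10:00–10:30, 17:00–17:30.
Total common minutes: 30 + 30 = 60.

60 minutes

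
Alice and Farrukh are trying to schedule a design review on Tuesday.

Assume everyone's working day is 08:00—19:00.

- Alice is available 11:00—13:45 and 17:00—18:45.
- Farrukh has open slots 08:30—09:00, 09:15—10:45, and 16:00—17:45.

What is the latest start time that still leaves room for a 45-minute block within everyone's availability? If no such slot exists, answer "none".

Alice ∩ Farrukh: 17:00–17:45.
Windows ≥ 45 min: 17:00–17:45.
Latest start in the last window 17:00–17:45 is 17:45 − 45 min = 17:00.

17:00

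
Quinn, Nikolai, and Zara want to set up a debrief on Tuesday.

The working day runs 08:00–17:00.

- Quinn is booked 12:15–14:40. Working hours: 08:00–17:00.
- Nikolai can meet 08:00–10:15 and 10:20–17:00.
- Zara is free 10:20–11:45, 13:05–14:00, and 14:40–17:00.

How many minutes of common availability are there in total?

Quinn free within 08:00–17:00: 08:00–12:15, 14:40–17:00.
Quinn ∩ Nikolai: 08:00–10:15, 10:20–12:15, 14:40–17:00.
Quinn ∩ Nikolai ∩ Zara: 10:20–11:45, 14:40–17:00.
Total common minutes: 85 + 140 = 225.

225 minutes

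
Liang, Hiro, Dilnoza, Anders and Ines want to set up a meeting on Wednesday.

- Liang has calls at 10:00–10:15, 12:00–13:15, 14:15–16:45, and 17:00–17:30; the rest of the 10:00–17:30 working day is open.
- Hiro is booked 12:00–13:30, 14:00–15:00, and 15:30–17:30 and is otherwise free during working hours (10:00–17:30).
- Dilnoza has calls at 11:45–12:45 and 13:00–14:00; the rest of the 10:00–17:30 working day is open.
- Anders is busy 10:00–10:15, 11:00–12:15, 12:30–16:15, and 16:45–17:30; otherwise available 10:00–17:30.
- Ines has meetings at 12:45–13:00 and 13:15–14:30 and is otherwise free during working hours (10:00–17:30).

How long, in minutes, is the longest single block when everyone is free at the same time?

45 minutes

Liang free within 10:00–17:30: 10:15–12:00, 13:15–14:15, 16:45–17:00.
Hiro free within 10:00–17:30: 10:00–12:00, 13:30–14:00, 15:00–15:30.
Dilnoza free within 10:00–17:30: 10:00–11:45, 12:45–13:00, 14:00–17:30.
Anders free within 10:00–17:30: 10:15–11:00, 12:15–12:30, 16:15–16:45.
Ines free within 10:00–17:30: 10:00–12:45, 13:00–13:15, 14:30–17:30.
Liang ∩ Hiro: 10:15–12:00, 13:30–14:00.
Liang ∩ Hiro ∩ Dilnoza: 10:15–11:45.
Liang ∩ Hiro ∩ Dilnoza ∩ Anders: 10:15–11:00.
Liang ∩ Hiro ∩ Dilnoza ∩ Anders ∩ Ines: 10:15–11:00.
Single common window of 45 minutes.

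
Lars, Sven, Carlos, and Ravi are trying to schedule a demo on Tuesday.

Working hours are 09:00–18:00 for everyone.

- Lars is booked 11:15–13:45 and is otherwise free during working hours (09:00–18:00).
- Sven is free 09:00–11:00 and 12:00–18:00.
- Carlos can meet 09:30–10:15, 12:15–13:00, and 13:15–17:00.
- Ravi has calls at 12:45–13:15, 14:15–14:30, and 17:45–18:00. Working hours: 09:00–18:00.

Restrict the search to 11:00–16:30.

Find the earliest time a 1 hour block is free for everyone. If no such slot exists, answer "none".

Lars free within 09:00–18:00: 09:00–11:15, 13:45–18:00.
Ravi free within 09:00–18:00: 09:00–12:45, 13:15–14:15, 14:30–17:45.
Lars ∩ Sven: 09:00–11:00, 13:45–18:00.
Lars ∩ Sven ∩ Carlos: 09:30–10:15, 13:45–17:00.
Lars ∩ Sven ∩ Carlos ∩ Ravi: 09:30–10:15, 13:45–14:15, 14:30–17:00.
Restricted to 11:00–16:30: 13:45–14:15, 14:30–16:30.
Windows ≥ 60 min: 14:30–16:30.
Earliest such window starts at 14:30.

14:30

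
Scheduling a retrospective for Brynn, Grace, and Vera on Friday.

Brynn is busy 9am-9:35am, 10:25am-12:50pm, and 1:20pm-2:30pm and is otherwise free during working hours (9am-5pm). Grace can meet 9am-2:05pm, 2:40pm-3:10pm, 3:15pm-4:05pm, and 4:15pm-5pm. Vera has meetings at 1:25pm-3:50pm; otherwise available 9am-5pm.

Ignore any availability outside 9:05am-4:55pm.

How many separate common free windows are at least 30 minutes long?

Brynn free within 09:00–17:00: 09:35–10:25, 12:50–13:20, 14:30–17:00.
Vera free within 09:00–17:00: 09:00–13:25, 15:50–17:00.
Brynn ∩ Grace: 09:35–10:25, 12:50–13:20, 14:40–15:10, 15:15–16:05, 16:15–17:00.
Brynn ∩ Grace ∩ Vera: 09:35–10:25, 12:50–13:20, 15:50–16:05, 16:15–17:00.
Restricted to 09:05–16:55: 09:35–10:25, 12:50–13:20, 15:50–16:05, 16:15–16:55.
Windows ≥ 30 min: 09:35–10:25, 12:50–13:20, 16:15–16:55.
That's 3 windows.

3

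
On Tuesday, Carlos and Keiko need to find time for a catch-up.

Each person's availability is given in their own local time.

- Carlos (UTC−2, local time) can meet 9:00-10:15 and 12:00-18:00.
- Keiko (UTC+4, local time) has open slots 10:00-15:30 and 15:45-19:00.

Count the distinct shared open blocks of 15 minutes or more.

3

Carlos → UTC: 11:00–12:15, 14:00–20:00.
Keiko → UTC: 06:00–11:30, 11:45–15:00.
Carlos ∩ Keiko: 11:00–11:30, 11:45–12:15, 14:00–15:00.
Windows ≥ 15 min: 11:00–11:30, 11:45–12:15, 14:00–15:00.
That's 3 windows.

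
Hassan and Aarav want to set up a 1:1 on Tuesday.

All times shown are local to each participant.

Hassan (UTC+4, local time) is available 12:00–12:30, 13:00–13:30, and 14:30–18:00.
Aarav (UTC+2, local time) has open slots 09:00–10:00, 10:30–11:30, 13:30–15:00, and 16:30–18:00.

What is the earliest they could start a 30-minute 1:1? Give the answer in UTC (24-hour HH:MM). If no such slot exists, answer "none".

09:00

Hassan → UTC: 08:00–08:30, 09:00–09:30, 10:30–14:00.
Aarav → UTC: 07:00–08:00, 08:30–09:30, 11:30–13:00, 14:30–16:00.
Hassan ∩ Aarav: 09:00–09:30, 11:30–13:00.
Windows ≥ 30 min: 09:00–09:30, 11:30–13:00.
Earliest such window starts at 09:00.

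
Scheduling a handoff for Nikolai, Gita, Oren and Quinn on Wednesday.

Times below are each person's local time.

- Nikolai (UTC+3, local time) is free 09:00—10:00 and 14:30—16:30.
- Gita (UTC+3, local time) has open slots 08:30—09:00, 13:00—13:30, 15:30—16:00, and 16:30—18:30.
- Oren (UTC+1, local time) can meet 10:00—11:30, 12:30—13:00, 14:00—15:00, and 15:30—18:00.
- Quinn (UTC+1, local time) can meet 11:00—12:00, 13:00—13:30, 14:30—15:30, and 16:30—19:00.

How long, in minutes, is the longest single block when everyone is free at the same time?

0 minutes

Nikolai → UTC: 06:00–07:00, 11:30–13:30.
Gita → UTC: 05:30–06:00, 10:00–10:30, 12:30–13:00, 13:30–15:30.
Oren → UTC: 09:00–10:30, 11:30–12:00, 13:00–14:00, 14:30–17:00.
Quinn → UTC: 10:00–11:00, 12:00–12:30, 13:30–14:30, 15:30–18:00.
Nikolai ∩ Gita: 12:30–13:00.
Nikolai ∩ Gita ∩ Oren: (none).
Nikolai ∩ Gita ∩ Oren ∩ Quinn: (none).
No common window.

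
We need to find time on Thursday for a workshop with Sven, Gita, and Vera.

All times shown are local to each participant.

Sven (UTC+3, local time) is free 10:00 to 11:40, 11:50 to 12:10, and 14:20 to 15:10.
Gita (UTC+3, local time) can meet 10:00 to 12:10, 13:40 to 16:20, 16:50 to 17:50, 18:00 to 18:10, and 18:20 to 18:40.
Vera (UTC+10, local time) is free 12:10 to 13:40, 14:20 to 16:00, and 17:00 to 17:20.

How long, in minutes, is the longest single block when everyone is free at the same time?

20 minutes

Sven → UTC: 07:00–08:40, 08:50–09:10, 11:20–12:10.
Gita → UTC: 07:00–09:10, 10:40–13:20, 13:50–14:50, 15:00–15:10, 15:20–15:40.
Vera → UTC: 02:10–03:40, 04:20–06:00, 07:00–07:20.
Sven ∩ Gita: 07:00–08:40, 08:50–09:10, 11:20–12:10.
Sven ∩ Gita ∩ Vera: 07:00–07:20.
Single common window of 20 minutes.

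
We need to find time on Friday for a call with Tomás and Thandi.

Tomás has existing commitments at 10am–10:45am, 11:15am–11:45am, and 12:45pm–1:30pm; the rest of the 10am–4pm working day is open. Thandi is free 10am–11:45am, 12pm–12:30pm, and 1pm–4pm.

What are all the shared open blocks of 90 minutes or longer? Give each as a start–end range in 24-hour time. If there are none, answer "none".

13:30–16:00

Tomás free within 10:00–16:00: 10:45–11:15, 11:45–12:45, 13:30–16:00.
Tomás ∩ Thandi: 10:45–11:15, 12:00–12:30, 13:30–16:00.
Windows ≥ 90 min: 13:30–16:00.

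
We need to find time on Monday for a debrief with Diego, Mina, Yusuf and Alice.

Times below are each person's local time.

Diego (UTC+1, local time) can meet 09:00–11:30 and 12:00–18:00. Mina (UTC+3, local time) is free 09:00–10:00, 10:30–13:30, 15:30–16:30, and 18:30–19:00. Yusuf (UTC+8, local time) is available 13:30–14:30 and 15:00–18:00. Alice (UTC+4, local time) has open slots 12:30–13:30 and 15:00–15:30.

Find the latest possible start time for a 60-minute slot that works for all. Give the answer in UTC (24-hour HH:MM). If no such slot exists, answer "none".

Diego → UTC: 08:00–10:30, 11:00–17:00.
Mina → UTC: 06:00–07:00, 07:30–10:30, 12:30–13:30, 15:30–16:00.
Yusuf → UTC: 05:30–06:30, 07:00–10:00.
Alice → UTC: 08:30–09:30, 11:00–11:30.
Diego ∩ Mina: 08:00–10:30, 12:30–13:30, 15:30–16:00.
Diego ∩ Mina ∩ Yusuf: 08:00–10:00.
Diego ∩ Mina ∩ Yusuf ∩ Alice: 08:30–09:30.
Windows ≥ 60 min: 08:30–09:30.
Latest start in the last window 08:30–09:30 is 09:30 − 60 min = 08:30.

08:30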